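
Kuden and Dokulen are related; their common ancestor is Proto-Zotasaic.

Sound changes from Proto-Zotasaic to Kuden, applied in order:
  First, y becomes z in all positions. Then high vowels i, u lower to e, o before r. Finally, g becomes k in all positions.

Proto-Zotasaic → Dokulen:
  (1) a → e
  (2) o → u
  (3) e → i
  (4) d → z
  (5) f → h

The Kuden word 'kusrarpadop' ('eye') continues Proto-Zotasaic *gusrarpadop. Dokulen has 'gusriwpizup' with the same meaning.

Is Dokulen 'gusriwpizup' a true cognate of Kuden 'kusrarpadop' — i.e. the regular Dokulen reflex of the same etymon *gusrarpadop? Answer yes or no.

Derive the expected Dokulen reflex of *gusrarpadop:
Dokulen: *gusrarpadop
  gusrarpadop → gusrerpedop   [vowel merger]
  gusrerpedop → gusrerpedup   [vowel merger]
  gusrerpedup → gusrirpidup   [vowel merger]
  gusrirpidup → gusrirpizup   [unconditioned shift]
  gusrirpizup (rule 5 does not apply)
  giving Dokulen gusrirpizup.
The regular Dokulen reflex would be 'gusrirpizup', but the attested form is 'gusriwpizup'. The correspondence is irregular, so they are not cognates (the Dokulen form has a different source).

no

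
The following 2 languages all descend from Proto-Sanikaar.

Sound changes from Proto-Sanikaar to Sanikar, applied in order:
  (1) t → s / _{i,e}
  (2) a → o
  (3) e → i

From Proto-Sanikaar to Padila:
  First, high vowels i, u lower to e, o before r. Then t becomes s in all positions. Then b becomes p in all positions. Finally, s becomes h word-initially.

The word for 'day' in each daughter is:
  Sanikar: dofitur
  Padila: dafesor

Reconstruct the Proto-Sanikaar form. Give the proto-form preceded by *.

*dafetur

Position 4: Sanikar has i, Padila has e. Taking the neighbouring segments as reconstructed: Sanikar i could go back to *e or *i; Padila e can only go back to *e — the one source consistent with every daughter is *e.
Position 2: Sanikar has o, Padila has a. Padila preserves a here (none of its changes turn any other segment into a), so the proto-segment is *a.
This points to *dafetur. Verify forward in each daughter:
Sanikar: start from *dafetur.
  rule 1: no change — dafetur
  rule 2 (vowel merger): dafetur → dofetur
  rule 3 (vowel merger): dofetur → dofitur
  ⇒ Sanikar dofitur
Padila: *dafetur
  dafetur → dafetor   [pre-rhotic lowering]
  dafetor → dafesor   [unconditioned shift]
  dafesor (rule 3 does not apply)
  dafesor (rule 4 does not apply)
  giving Padila dafesor.
No other proto-form is consistent with every reflex, so the reconstruction is *dafetur.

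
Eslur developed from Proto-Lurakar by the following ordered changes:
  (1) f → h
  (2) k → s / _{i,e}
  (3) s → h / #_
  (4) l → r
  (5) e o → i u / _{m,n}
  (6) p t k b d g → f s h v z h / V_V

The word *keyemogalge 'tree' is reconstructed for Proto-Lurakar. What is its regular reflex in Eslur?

heyimoharge

Eslur: *keyemogalge
  keyemogalge (rule 1 does not apply)
  keyemogalge → seyemogalge   [palatalisation]
  seyemogalge → heyemogalge   [debuccalisation]
  heyemogalge → heyemogarge   [unconditioned shift]
  heyemogarge → heyimogarge   [pre-nasal raising]
  heyimogarge → heyimoharge   [intervocalic lenition]
  giving Eslur heyimoharge.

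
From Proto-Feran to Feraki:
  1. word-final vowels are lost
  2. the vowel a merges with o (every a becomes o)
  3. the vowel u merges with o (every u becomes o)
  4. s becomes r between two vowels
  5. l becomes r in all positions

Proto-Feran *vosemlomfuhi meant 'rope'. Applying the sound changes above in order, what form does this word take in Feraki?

Feraki: *vosemlomfuhi > vosemlomfuh > vosemlomfoh > voremlomfoh > voremromfoh  (by apocope, vowel merger, rhotacism, unconditioned shift)

voremromfoh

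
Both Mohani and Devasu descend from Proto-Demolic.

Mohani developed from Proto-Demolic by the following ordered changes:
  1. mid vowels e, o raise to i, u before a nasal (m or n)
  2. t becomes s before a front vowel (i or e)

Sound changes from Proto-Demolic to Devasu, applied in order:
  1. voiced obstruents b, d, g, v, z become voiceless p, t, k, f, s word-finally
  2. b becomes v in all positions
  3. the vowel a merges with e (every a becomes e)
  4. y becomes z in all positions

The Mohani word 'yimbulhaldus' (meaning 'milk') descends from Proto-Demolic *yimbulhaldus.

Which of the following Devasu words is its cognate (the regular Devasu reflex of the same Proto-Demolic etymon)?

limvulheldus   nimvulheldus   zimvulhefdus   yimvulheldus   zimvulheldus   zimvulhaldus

zimvulheldus

Devasu: start from *yimbulhaldus.
  rule 1: no change — yimbulhaldus
  rule 2 (unconditioned shift): yimbulhaldus → yimvulhaldus
  rule 3 (vowel merger): yimvulhaldus → yimvulheldus
  rule 4 (unconditioned shift): yimvulheldus → zimvulheldus
  ⇒ Devasu zimvulheldus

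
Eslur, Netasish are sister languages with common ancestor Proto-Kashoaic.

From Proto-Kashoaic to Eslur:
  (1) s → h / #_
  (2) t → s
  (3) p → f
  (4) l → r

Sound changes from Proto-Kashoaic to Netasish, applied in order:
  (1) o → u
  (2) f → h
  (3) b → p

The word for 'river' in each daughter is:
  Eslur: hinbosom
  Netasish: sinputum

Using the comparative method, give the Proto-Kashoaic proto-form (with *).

*sinbotom

Position 1: Eslur has h, Netasish has s. Netasish preserves s here (none of its changes turn any other segment into s), so the proto-segment is *s.
Position 4: Eslur has b, Netasish has p. Eslur preserves b here (none of its changes turn any other segment into b), so the proto-segment is *b.
Position 6: Eslur has s, Netasish has t. Netasish preserves t here (none of its changes turn any other segment into t), so the proto-segment is *t.
Continuing position by position gives *sinbotom; check it forward:
Eslur: start from *sinbotom.
  rule 1 (debuccalisation): sinbotom → hinbotom
  rule 2 (unconditioned shift): hinbotom → hinbosom
  rule 3: no change — hinbosom
  rule 4: no change — hinbosom
  ⇒ Eslur hinbosom
Netasish: *sinbotom
  sinbotom → sinbutum   [vowel merger]
  sinbutum (rule 2 does not apply)
  sinbutum → sinputum   [unconditioned shift]
  giving Netasish sinputum.
Only *sinbotom yields all of Eslur hinbosom, Netasish sinputum.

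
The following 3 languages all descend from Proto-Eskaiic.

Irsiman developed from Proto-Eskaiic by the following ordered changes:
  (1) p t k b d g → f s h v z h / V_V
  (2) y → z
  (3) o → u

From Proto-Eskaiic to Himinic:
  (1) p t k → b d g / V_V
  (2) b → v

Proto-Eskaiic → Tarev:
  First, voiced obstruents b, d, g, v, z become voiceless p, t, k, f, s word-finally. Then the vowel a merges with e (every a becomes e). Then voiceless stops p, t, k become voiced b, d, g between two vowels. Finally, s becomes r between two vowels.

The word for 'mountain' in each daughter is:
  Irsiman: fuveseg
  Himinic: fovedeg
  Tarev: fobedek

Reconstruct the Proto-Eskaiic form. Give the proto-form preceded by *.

*fobeteg

Position 5: Irsiman has s, Himinic has d, Tarev has d. Taking the neighbouring segments as reconstructed: Irsiman s could go back to *t or *s; Himinic d could go back to *t or *d; Tarev d could go back to *t or *d — the one source consistent with every daughter is *t.
Position 7: Irsiman has g, Himinic has g, Tarev has k. Irsiman preserves g here (none of its changes turn any other segment into g), so the proto-segment is *g.
Continuing position by position gives *fobeteg; check it forward:
Irsiman: start from *fobeteg.
  rule 1 (intervocalic lenition): fobeteg → foveseg
  rule 2: no change — foveseg
  rule 3 (vowel merger): foveseg → fuveseg
  ⇒ Irsiman fuveseg
Himinic: *fobeteg > fobedeg > fovedeg  (by intervocalic voicing, unconditioned shift)
Tarev: *fobeteg
  fobeteg → fobetek   [final devoicing]
  fobetek (rule 2 does not apply)
  fobetek → fobedek   [intervocalic voicing]
  fobedek (rule 4 does not apply)
  giving Tarev fobedek.
*fobeteg is the unique common source.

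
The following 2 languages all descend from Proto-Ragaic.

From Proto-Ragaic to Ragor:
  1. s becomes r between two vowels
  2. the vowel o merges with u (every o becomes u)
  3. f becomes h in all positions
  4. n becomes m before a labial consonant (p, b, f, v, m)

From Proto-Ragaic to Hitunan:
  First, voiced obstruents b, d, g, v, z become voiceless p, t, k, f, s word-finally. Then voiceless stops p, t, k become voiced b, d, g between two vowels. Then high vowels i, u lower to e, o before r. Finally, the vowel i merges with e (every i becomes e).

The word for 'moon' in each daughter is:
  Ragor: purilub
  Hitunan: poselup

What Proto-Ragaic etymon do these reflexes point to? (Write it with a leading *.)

*posilub

Position 4: Ragor has i, Hitunan has e. Ragor preserves i here (none of its changes turn any other segment into i), so the proto-segment is *i.
Position 3: Ragor has r, Hitunan has s. Taking the neighbouring segments as reconstructed: Ragor r could go back to *s or *r; Hitunan s can only go back to *s — the one source consistent with every daughter is *s.
Position 7: Ragor has b, Hitunan has p. Ragor preserves b here (none of its changes turn any other segment into b), so the proto-segment is *b.
Continuing position by position gives *posilub; check it forward:
Ragor: *posilub
  posilub → porilub   [rhotacism]
  porilub → purilub   [vowel merger]
  purilub (rule 3 does not apply)
  purilub (rule 4 does not apply)
  giving Ragor purilub.
Hitunan: *posilub
  posilub → posilup   [final devoicing]
  posilup (rule 2 does not apply)
  posilup (rule 3 does not apply)
  posilup → poselup   [vowel merger]
  giving Hitunan poselup.
*posilub is the unique common source.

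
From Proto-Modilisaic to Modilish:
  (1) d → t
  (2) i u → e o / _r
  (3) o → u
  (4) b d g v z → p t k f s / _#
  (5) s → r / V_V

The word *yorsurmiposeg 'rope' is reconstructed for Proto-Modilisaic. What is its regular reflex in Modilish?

Modilish: start from *yorsurmiposeg.
  rule 1: no change — yorsurmiposeg
  rule 2 (pre-rhotic lowering): yorsurmiposeg → yorsormiposeg
  rule 3 (vowel merger): yorsormiposeg → yursurmipuseg
  rule 4 (final devoicing): yursurmipuseg → yursurmipusek
  rule 5 (rhotacism): yursurmipusek → yursurmipurek
  ⇒ Modilish yursurmipurek

yursurmipurek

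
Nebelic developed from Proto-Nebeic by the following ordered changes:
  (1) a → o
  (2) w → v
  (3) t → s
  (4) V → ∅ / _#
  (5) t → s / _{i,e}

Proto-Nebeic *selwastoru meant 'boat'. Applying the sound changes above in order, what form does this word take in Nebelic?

selvossor

Nebelic: *selwastoru > selwostoru > selvostoru > selvossoru > selvossor  (by vowel merger, unconditioned shift, unconditioned shift, apocope)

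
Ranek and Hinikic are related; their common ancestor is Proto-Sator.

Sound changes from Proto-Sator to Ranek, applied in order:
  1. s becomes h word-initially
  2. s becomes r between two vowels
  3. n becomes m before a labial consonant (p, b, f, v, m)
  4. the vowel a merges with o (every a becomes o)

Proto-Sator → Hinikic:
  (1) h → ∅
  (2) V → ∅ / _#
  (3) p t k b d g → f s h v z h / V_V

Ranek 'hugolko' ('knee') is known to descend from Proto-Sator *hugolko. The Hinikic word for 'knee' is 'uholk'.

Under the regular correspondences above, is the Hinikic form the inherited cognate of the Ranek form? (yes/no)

Derive the expected Hinikic reflex of *hugolko:
Hinikic: *hugolko > ugolko > ugolk > uholk  (by h-loss, apocope, intervocalic lenition)
Hinikic 'uholk' matches the regular reflex exactly, so the pair is cognate.

yes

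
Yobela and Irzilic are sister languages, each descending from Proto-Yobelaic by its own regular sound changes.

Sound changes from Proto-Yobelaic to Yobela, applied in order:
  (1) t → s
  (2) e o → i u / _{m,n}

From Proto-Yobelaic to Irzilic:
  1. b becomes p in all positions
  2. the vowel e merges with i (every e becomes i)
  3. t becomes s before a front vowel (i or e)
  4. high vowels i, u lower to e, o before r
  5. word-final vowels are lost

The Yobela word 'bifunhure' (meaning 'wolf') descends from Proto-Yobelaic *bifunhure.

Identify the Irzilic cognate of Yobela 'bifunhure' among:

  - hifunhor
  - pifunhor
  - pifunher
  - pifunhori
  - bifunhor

pifunhor

Irzilic: *bifunhure > pifunhure > pifunhuri > pifunhori > pifunhor  (by unconditioned shift, vowel merger, pre-rhotic lowering, apocope)
Only 'pifunhor' matches the regular Irzilic development of *bifunhure.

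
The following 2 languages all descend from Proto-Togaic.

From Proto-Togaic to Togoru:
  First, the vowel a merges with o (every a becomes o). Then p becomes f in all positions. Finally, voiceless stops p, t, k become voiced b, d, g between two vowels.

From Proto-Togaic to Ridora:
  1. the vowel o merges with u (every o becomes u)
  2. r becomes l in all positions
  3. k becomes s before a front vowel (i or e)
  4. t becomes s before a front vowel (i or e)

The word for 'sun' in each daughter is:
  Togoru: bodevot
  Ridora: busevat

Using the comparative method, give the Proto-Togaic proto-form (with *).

Position 6: Togoru has o, Ridora has a. Ridora preserves a here (none of its changes turn any other segment into a), so the proto-segment is *a.
Position 2: Togoru has o, Ridora has u. Taking the neighbouring segments as reconstructed: Togoru o could go back to *a or *o; Ridora u could go back to *o or *u — the one source consistent with every daughter is *o.
Verify the candidate proto-form against each daughter:
Togoru: start from *botevat.
  rule 1 (vowel merger): botevat → botevot
  rule 2: no change — botevot
  rule 3 (intervocalic voicing): botevot → bodevot
  ⇒ Togoru bodevot
Ridora: *botevat > butevat > busevat  (by vowel merger, palatalisation)
Only *botevat yields all of Togoru bodevot, Ridora busevat.

*botevat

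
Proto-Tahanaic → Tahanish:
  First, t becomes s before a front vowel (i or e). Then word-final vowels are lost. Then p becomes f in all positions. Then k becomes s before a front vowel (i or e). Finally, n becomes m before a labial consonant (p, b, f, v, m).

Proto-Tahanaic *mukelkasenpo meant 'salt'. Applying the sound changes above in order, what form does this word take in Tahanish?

muselkasemf

Tahanish: start from *mukelkasenpo.
  rule 1: no change — mukelkasenpo
  rule 2 (apocope): mukelkasenpo → mukelkasenp
  rule 3 (unconditioned shift): mukelkasenp → mukelkasenf
  rule 4 (palatalisation): mukelkasenf → muselkasenf
  rule 5 (nasal place assimilation): muselkasenf → muselkasemf
  ⇒ Tahanish muselkasemf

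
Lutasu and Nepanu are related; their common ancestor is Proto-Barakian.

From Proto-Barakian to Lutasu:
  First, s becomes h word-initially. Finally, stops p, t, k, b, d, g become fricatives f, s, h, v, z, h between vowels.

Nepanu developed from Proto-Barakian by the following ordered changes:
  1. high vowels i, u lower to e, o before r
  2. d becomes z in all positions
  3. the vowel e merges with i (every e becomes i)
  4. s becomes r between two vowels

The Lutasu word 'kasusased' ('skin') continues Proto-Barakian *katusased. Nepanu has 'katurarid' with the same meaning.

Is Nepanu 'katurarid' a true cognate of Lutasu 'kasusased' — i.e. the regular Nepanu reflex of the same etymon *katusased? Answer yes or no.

no

Derive the expected Nepanu reflex of *katusased:
Nepanu: start from *katusased.
  rule 1: no change — katusased
  rule 2 (unconditioned shift): katusased → katusasez
  rule 3 (vowel merger): katusasez → katusasiz
  rule 4 (rhotacism): katusasiz → katurariz
  ⇒ Nepanu katurariz
The regular Nepanu reflex would be 'katurariz', but the attested form is 'katurarid'. The correspondence is irregular, so they are not cognates (the Nepanu form has a different source).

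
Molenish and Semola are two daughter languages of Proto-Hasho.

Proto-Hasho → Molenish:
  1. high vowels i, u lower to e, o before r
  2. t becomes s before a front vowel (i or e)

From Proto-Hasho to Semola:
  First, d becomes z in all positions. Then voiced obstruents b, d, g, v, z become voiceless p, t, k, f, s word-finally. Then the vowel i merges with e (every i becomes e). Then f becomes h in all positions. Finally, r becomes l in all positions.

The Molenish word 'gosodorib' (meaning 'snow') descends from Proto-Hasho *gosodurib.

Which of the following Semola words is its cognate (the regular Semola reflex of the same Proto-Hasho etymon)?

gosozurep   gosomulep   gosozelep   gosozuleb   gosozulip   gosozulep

gosozulep

Semola: *gosodurib > gosozurib > gosozurip > gosozurep > gosozulep  (by unconditioned shift, final devoicing, vowel merger, unconditioned shift)
Only 'gosozulep' matches the regular Semola development of *gosodurib.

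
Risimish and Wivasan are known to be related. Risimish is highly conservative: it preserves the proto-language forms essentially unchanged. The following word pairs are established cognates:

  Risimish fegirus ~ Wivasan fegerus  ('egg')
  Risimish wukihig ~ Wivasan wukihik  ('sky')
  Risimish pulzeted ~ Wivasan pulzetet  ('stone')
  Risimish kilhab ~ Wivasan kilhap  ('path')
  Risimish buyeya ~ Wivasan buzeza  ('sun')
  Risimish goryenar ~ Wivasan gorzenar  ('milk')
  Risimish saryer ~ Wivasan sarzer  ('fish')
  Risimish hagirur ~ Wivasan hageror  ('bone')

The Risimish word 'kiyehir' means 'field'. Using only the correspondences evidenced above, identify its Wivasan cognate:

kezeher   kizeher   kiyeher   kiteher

kizeher

buyeya ~ buzeza — Risimish y corresponds to Wivasan z between vowels (before a front vowel).
fegirus ~ fegerus, hagirur ~ hageror — Risimish i corresponds to Wivasan e after a consonant, before r.
Applying these to Risimish 'kiyehir':
  kiyehir → kizehir   (y→z between vowels (before a front vowel))
  kizehir → kizeher   (i→e after a consonant, before r)
So the Wivasan cognate is 'kizeher'.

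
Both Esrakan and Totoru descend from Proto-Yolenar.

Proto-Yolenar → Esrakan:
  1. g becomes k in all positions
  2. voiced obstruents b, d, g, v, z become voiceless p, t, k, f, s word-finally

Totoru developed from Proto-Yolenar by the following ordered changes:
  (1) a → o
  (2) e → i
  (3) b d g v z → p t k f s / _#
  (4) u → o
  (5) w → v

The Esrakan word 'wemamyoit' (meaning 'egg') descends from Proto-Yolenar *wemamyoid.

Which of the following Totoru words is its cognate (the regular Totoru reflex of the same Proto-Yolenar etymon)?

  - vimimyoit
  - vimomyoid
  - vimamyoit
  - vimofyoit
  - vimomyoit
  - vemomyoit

Totoru: *wemamyoid
  wemamyoid → wemomyoid   [vowel merger]
  wemomyoid → wimomyoid   [vowel merger]
  wimomyoid → wimomyoit   [final devoicing]
  wimomyoit (rule 4 does not apply)
  wimomyoit → vimomyoit   [unconditioned shift]
  giving Totoru vimomyoit.
Among the options, 'vimomyoit' alone shows every Totoru change applied in order.

vimomyoit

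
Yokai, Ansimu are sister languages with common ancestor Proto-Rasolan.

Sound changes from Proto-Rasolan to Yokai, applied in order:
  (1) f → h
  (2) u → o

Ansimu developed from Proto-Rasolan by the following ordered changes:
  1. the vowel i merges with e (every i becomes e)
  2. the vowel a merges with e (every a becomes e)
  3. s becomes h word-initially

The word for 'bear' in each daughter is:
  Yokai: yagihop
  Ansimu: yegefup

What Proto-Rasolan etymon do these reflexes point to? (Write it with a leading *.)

*yagifup

Position 2: Yokai has a, Ansimu has e. Yokai preserves a here (none of its changes turn any other segment into a), so the proto-segment is *a.
Position 5: Yokai has h, Ansimu has f. Ansimu preserves f here (none of its changes turn any other segment into f), so the proto-segment is *f.
Continuing position by position gives *yagifup; check it forward:
Yokai: *yagifup > yagihup > yagihop  (by unconditioned shift, vowel merger)
Ansimu: *yagifup > yagefup > yegefup  (by vowel merger, vowel merger)
Only *yagifup yields all of Yokai yagihop, Ansimu yegefup.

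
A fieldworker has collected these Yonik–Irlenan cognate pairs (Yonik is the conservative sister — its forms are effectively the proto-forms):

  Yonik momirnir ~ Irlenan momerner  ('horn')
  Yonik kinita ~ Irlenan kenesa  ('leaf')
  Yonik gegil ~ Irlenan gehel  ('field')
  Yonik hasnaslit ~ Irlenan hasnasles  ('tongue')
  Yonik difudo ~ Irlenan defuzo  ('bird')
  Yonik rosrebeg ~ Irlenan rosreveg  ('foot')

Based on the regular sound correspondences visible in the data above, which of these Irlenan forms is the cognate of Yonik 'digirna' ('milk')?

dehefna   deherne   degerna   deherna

kinita ~ kenesa, gegil ~ gehel — Yonik i corresponds to Irlenan e after a consonant, before a consonant other than r, m, n, p, b, f, v.
gegil ~ gehel — Yonik g corresponds to Irlenan h between vowels (before a front vowel).
momirnir ~ momerner — Yonik i corresponds to Irlenan e after a consonant, before r.
Applying these to Yonik 'digirna':
  digirna → degirna   (i→e after a consonant, before a consonant other than r, m, n, p, b, f, v)
  degirna → dehirna   (g→h between vowels (before a front vowel))
  dehirna → deherna   (i→e after a consonant, before r)
So the Irlenan cognate is 'deherna'.

deherna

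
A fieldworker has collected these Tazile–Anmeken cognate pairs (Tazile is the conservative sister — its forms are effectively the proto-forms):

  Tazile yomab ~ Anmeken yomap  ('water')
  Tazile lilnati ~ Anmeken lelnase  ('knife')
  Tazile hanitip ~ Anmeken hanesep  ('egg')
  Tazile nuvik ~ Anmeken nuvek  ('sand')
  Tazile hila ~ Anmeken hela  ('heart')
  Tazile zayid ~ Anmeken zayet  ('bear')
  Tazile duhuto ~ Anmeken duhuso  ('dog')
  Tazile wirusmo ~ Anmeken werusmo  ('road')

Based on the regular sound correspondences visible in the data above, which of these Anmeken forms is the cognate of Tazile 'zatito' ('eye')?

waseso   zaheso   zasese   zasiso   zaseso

lilnati ~ lelnase, hanitip ~ hanesep — Tazile t corresponds to Anmeken s between vowels (before a front vowel).
lilnati ~ lelnase, hanitip ~ hanesep — Tazile i corresponds to Anmeken e after a consonant, before a consonant other than r, m, n, p, b, f, v.
duhuto ~ duhuso — Tazile t corresponds to Anmeken s between vowels (before a back vowel).
Applying these to Tazile 'zatito':
  zatito → zasito   (t→s between vowels (before a front vowel))
  zasito → zaseto   (i→e after a consonant, before a consonant other than r, m, n, p, b, f, v)
  zaseto → zaseso   (t→s between vowels (before a back vowel))
So the Anmeken cognate is 'zaseso'.

zaseso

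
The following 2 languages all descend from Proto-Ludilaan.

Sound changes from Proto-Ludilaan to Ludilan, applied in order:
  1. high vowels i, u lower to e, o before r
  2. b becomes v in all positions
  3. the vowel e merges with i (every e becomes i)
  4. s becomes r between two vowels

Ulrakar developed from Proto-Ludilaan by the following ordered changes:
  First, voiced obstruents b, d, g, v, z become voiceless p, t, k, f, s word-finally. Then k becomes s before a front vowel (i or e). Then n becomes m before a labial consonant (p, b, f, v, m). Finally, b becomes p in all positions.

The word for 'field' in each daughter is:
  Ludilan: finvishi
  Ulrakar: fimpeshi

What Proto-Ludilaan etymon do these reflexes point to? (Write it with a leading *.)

Position 4: Ludilan has v, Ulrakar has p. Taking the neighbouring segments as reconstructed: Ludilan v could go back to *b or *v; Ulrakar p could go back to *p or *b — the one source consistent with every daughter is *b.
Position 3: Ludilan has n, Ulrakar has m. Ludilan preserves n here (none of its changes turn any other segment into n), so the proto-segment is *n.
Position 5: Ludilan has i, Ulrakar has e. Ulrakar preserves e here (none of its changes turn any other segment into e), so the proto-segment is *e.
The remaining positions agree across the daughters. Check the candidate against every language:
Ludilan: *finbeshi > finveshi > finvishi  (by unconditioned shift, vowel merger)
Ulrakar: *finbeshi
  finbeshi (rule 1 does not apply)
  finbeshi (rule 2 does not apply)
  finbeshi → fimbeshi   [nasal place assimilation]
  fimbeshi → fimpeshi   [unconditioned shift]
  giving Ulrakar fimpeshi.
*finbeshi is the unique common source.

*finbeshi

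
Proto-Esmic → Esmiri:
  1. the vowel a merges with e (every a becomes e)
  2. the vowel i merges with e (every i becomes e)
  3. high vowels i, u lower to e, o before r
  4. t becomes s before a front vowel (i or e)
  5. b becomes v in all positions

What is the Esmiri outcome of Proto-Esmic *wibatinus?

Esmiri: *wibatinus
  wibatinus → wibetinus   [vowel merger]
  wibetinus → webetenus   [vowel merger]
  webetenus (rule 3 does not apply)
  webetenus → webesenus   [palatalisation]
  webesenus → wevesenus   [unconditioned shift]
  giving Esmiri wevesenus.

wevesenus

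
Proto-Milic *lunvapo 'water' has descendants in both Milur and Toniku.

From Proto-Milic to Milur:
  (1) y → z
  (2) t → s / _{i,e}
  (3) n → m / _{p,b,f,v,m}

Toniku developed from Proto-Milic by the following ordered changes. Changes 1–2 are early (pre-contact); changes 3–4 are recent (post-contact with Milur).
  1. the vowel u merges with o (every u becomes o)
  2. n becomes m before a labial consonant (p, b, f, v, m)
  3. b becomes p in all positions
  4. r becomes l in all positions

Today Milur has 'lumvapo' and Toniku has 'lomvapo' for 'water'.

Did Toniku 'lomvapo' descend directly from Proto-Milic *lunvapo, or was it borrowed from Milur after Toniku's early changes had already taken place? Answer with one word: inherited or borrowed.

inherited

If inherited, *lunvapo would pass through all of Toniku's changes:
Toniku: *lunvapo > lonvapo > lomvapo  (by vowel merger, nasal place assimilation)
If borrowed from Milur 'lumvapo' after the early changes, it would undergo only the recent ones:
  rule 3 (unconditioned shift): no change (lumvapo)
  rule 4 (unconditioned shift): no change (lumvapo)
  ⇒ as a loan: lumvapo
Toniku 'lomvapo' matches the inherited outcome exactly, so it is an inherited cognate, not a loan.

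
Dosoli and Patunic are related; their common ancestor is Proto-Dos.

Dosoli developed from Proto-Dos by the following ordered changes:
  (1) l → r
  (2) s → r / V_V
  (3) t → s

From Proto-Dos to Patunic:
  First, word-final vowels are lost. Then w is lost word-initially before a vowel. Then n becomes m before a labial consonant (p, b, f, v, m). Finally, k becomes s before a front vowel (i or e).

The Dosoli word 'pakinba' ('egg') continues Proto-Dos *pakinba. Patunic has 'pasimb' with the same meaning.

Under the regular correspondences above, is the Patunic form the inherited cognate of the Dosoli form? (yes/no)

yes

Derive the expected Patunic reflex of *pakinba:
Patunic: *pakinba > pakinb > pakimb > pasimb  (by apocope, nasal place assimilation, palatalisation)
Patunic 'pasimb' matches the regular reflex exactly, so the pair is cognate.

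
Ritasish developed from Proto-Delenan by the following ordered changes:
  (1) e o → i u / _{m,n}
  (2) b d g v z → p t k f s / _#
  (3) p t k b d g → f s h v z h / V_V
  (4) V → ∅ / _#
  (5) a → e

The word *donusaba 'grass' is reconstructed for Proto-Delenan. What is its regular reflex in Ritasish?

Ritasish: *donusaba > dunusaba > dunusava > dunusav > dunusev  (by pre-nasal raising, intervocalic lenition, apocope, vowel merger)

dunusev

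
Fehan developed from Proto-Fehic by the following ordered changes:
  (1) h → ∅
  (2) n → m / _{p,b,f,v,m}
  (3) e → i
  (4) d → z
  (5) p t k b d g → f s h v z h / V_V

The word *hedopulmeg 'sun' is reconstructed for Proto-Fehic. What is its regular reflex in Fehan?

Fehan: *hedopulmeg > edopulmeg > idopulmig > izopulmig > izofulmig  (by h-loss, vowel merger, unconditioned shift, intervocalic lenition)

izofulmig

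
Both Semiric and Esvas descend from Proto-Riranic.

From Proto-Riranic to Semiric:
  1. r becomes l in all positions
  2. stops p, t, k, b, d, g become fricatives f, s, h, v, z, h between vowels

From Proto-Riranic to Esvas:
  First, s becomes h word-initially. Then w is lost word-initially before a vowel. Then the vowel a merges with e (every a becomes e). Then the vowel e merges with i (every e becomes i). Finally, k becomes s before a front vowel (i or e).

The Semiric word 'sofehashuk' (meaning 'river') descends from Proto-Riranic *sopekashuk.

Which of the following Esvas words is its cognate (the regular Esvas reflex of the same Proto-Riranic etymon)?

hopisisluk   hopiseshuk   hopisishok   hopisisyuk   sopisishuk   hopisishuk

hopisishuk

Esvas: *sopekashuk > hopekashuk > hopekeshuk > hopikishuk > hopisishuk  (by debuccalisation, vowel merger, vowel merger, palatalisation)
The other candidates each miss or misapply at least one Esvas change.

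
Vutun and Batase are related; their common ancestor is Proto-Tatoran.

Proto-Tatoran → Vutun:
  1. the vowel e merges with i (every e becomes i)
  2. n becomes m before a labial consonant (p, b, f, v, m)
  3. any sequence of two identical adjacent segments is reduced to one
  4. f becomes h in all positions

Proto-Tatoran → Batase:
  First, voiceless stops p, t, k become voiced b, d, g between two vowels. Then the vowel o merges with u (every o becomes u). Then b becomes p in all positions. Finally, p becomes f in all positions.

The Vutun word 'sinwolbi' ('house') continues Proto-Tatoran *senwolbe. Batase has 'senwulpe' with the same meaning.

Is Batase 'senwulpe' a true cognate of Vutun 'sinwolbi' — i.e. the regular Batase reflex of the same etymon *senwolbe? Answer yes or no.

no

Derive the expected Batase reflex of *senwolbe:
Batase: start from *senwolbe.
  rule 1: no change — senwolbe
  rule 2 (vowel merger): senwolbe → senwulbe
  rule 3 (unconditioned shift): senwulbe → senwulpe
  rule 4 (unconditioned shift): senwulpe → senwulfe
  ⇒ Batase senwulfe
The regular Batase reflex would be 'senwulfe', but the attested form is 'senwulpe'. The correspondence is irregular, so they are not cognates (the Batase form has a different source).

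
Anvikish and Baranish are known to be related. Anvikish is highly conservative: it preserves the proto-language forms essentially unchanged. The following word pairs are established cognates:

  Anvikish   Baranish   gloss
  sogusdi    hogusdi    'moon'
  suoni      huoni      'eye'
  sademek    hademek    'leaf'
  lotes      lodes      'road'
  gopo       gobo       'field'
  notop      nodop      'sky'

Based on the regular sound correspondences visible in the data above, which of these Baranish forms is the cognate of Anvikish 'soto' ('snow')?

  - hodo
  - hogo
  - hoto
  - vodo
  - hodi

hodo

sogusdi ~ hogusdi — Anvikish s corresponds to Baranish h word-initially before a back vowel.
notop ~ nodop — Anvikish t corresponds to Baranish d between vowels (before a back vowel).
Applying these to Anvikish 'soto':
  soto → hoto   (s→h word-initially before a back vowel)
  hoto → hodo   (t→d between vowels (before a back vowel))
So the Baranish cognate is 'hodo'.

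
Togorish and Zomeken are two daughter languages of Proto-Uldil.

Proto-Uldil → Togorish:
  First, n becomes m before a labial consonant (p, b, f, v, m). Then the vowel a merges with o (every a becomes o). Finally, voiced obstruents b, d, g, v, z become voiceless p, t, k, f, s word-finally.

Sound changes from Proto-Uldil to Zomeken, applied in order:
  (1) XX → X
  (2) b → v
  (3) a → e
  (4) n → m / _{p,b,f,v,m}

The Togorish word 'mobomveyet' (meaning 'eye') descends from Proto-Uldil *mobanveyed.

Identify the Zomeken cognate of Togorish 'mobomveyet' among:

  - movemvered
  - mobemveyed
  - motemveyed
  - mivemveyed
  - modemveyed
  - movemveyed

movemveyed

Zomeken: *mobanveyed
  mobanveyed (rule 1 does not apply)
  mobanveyed → movanveyed   [unconditioned shift]
  movanveyed → movenveyed   [vowel merger]
  movenveyed → movemveyed   [nasal place assimilation]
  giving Zomeken movemveyed.
The other candidates each miss or misapply at least one Zomeken change.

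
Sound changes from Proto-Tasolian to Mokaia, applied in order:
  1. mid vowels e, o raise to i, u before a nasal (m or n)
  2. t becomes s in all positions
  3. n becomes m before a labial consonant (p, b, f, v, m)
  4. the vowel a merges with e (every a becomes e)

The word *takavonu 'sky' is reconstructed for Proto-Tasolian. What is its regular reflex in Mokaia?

sekevunu

Mokaia: start from *takavonu.
  rule 1 (pre-nasal raising): takavonu → takavunu
  rule 2 (unconditioned shift): takavunu → sakavunu
  rule 3: no change — sakavunu
  rule 4 (vowel merger): sakavunu → sekevunu
  ⇒ Mokaia sekevunu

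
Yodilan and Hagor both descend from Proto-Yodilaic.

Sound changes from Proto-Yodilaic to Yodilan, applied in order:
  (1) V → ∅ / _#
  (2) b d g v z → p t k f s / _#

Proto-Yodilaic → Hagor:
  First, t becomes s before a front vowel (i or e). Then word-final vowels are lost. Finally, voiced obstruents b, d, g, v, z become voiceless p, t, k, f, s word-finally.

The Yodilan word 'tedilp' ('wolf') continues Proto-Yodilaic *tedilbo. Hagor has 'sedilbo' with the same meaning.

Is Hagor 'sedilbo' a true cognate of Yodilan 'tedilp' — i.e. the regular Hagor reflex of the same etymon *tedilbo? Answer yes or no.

Derive the expected Hagor reflex of *tedilbo:
Hagor: *tedilbo
  tedilbo → sedilbo   [palatalisation]
  sedilbo → sedilb   [apocope]
  sedilb → sedilp   [final devoicing]
  giving Hagor sedilp.
The regular Hagor reflex would be 'sedilp', but the attested form is 'sedilbo'. The correspondence is irregular, so they are not cognates (the Hagor form has a different source).

no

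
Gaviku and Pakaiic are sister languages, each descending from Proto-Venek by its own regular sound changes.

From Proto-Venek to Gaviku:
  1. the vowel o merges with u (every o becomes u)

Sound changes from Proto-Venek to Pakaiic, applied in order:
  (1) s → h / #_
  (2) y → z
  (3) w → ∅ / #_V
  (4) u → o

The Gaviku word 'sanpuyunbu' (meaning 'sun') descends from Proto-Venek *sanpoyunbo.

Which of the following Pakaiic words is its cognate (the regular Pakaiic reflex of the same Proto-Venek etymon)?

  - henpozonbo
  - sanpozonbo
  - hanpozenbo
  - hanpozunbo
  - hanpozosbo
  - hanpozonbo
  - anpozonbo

Pakaiic: *sanpoyunbo
  sanpoyunbo → hanpoyunbo   [debuccalisation]
  hanpoyunbo → hanpozunbo   [unconditioned shift]
  hanpozunbo (rule 3 does not apply)
  hanpozunbo → hanpozonbo   [vowel merger]
  giving Pakaiic hanpozonbo.

hanpozonbo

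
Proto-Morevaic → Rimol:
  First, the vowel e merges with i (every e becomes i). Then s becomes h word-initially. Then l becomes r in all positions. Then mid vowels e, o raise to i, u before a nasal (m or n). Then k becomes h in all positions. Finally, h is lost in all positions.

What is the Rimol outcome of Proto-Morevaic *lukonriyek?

Rimol: *lukonriyek > lukonriyik > rukonriyik > rukunriyik > ruhunriyih > ruunriyi  (by vowel merger, unconditioned shift, pre-nasal raising, unconditioned shift, h-loss)

ruunriyi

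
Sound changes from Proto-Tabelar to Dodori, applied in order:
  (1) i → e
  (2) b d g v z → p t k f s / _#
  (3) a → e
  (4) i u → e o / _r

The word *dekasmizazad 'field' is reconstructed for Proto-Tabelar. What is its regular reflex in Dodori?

dekesmezezet

Dodori: *dekasmizazad
  dekasmizazad → dekasmezazad   [vowel merger]
  dekasmezazad → dekasmezazat   [final devoicing]
  dekasmezazat → dekesmezezet   [vowel merger]
  dekesmezezet (rule 4 does not apply)
  giving Dodori dekesmezezet.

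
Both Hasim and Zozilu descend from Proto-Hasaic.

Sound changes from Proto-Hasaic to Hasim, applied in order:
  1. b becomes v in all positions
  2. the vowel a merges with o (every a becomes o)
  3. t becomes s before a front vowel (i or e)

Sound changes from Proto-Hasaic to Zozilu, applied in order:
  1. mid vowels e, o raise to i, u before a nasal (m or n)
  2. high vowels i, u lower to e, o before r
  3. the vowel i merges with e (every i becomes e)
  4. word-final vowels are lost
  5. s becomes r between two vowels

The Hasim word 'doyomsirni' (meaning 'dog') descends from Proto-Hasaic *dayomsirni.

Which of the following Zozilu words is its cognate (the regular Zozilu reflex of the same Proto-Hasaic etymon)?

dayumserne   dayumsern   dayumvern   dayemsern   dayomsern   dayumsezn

Zozilu: *dayomsirni > dayumsirni > dayumserni > dayumserne > dayumsern  (by pre-nasal raising, pre-rhotic lowering, vowel merger, apocope)
Only 'dayumsern' matches the regular Zozilu development of *dayomsirni.

dayumsern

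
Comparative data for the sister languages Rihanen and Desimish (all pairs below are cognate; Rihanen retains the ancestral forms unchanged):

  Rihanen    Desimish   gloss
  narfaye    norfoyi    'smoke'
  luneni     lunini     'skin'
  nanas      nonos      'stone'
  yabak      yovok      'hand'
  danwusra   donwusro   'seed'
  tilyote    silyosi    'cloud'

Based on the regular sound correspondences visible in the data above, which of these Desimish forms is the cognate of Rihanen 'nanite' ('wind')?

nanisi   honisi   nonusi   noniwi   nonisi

nanas ~ nonos, danwusra ~ donwusro — Rihanen a corresponds to Desimish o after a consonant, before a nasal.
tilyote ~ silyosi — Rihanen t corresponds to Desimish s between vowels (before a front vowel).
narfaye ~ norfoyi, tilyote ~ silyosi — Rihanen e corresponds to Desimish i word-finally.
Applying these to Rihanen 'nanite':
  nanite → nonite   (a→o after a consonant, before a nasal)
  nonite → nonise   (t→s between vowels (before a front vowel))
  nonise → nonisi   (e→i word-finally)
So the Desimish cognate is 'nonisi'.

nonisi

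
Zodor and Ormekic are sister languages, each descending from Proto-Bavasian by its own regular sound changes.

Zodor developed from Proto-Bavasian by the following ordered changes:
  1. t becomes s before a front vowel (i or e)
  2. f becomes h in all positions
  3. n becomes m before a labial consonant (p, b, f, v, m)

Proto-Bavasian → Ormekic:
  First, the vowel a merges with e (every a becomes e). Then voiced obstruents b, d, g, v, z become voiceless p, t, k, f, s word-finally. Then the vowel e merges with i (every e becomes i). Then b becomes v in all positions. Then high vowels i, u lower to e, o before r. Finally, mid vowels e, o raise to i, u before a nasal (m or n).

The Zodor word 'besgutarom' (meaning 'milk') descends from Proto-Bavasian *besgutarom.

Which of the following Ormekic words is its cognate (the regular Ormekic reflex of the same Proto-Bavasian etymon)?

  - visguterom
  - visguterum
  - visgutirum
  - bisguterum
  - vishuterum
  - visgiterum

Ormekic: start from *besgutarom.
  rule 1 (vowel merger): besgutarom → besguterom
  rule 2: no change — besguterom
  rule 3 (vowel merger): besguterom → bisgutirom
  rule 4 (unconditioned shift): bisgutirom → visgutirom
  rule 5 (pre-rhotic lowering): visgutirom → visguterom
  rule 6 (pre-nasal raising): visguterom → visguterum
  ⇒ Ormekic visguterum
Among the options, 'visguterum' alone shows every Ormekic change applied in order.

visguterum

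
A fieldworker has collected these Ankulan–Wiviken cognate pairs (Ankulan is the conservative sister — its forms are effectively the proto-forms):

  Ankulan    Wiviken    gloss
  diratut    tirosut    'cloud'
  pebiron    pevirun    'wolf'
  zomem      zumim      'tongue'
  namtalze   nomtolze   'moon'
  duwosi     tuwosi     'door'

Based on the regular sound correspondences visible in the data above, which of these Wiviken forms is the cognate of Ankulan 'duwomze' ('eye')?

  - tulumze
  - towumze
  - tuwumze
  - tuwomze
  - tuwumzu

duwosi ~ tuwosi — Ankulan d corresponds to Wiviken t word-initially before a back vowel.
zomem ~ zumim — Ankulan o corresponds to Wiviken u after a consonant, before a nasal.
Applying these to Ankulan 'duwomze':
  duwomze → tuwomze   (d→t word-initially before a back vowel)
  tuwomze → tuwumze   (o→u after a consonant, before a nasal)
So the Wiviken cognate is 'tuwumze'.

tuwumze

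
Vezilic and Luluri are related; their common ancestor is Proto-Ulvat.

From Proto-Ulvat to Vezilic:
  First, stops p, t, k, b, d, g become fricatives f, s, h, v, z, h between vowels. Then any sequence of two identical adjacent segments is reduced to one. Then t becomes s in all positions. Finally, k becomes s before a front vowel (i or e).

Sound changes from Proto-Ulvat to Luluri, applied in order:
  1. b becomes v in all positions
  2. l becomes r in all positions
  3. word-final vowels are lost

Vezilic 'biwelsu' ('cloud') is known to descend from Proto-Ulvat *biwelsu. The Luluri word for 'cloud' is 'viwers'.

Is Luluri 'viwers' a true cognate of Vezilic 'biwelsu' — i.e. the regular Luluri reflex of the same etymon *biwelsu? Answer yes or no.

yes

Derive the expected Luluri reflex of *biwelsu:
Luluri: *biwelsu > viwelsu > viwersu > viwers  (by unconditioned shift, unconditioned shift, apocope)
Luluri 'viwers' matches the regular reflex exactly, so the pair is cognate.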